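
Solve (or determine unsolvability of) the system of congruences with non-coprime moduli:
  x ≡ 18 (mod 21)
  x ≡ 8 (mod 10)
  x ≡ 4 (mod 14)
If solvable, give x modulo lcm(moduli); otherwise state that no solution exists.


Moduli 21, 10, 14 are not pairwise coprime, so CRT works modulo lcm(m_i) when all pairwise compatibility conditions hold.
Pairwise compatibility: gcd(m_i, m_j) must divide a_i - a_j for every pair.
Merge one congruence at a time:
  Start: x ≡ 18 (mod 21).
  Combine with x ≡ 8 (mod 10): gcd(21, 10) = 1; 8 - 18 = -10, which IS divisible by 1, so compatible.
    Write x = 18 + 21·t and substitute into x ≡ 8 (mod 10): 21·t ≡ 8 − 18 = -10 (mod 10).
    Reduce coefficients mod 10: 1·t ≡ 0 (mod 10).
    So t ≡ 0 (mod 10).
    Then x = 18 + 21·0 = 18, valid modulo lcm(21, 10) = 210: x ≡ 18 (mod 210).
  Combine with x ≡ 4 (mod 14): gcd(210, 14) = 14; 4 - 18 = -14, which IS divisible by 14, so compatible.
    Write x = 18 + 210·t and substitute into x ≡ 4 (mod 14): 210·t ≡ 4 − 18 = -14 (mod 14).
    Divide the congruence (and modulus) by g = 14: 15·t ≡ -1 (mod 1).
    Modulo 1 every t works; take t = 0.
    Then x = 18 + 210·0 = 18, valid modulo lcm(210, 14) = 210: x ≡ 18 (mod 210).
Verify: 18 mod 21 = 18, 18 mod 10 = 8, 18 mod 14 = 4.

x ≡ 18 (mod 210).


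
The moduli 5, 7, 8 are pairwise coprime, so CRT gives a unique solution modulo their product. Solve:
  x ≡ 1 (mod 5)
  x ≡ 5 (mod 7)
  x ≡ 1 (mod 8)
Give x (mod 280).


Moduli 5, 7, 8 are pairwise coprime; by CRT there is a unique solution modulo M = 5 · 7 · 8 = 280.
Solve pairwise, accumulating the modulus:
  Start with x ≡ 1 (mod 5).
  Combine with x ≡ 5 (mod 7): since gcd(5, 7) = 1, we get a unique residue mod 35.
    Write x = 1 + 5·t and substitute into x ≡ 5 (mod 7): 5·t ≡ 5 − 1 = 4 (mod 7).
    The inverse of 5 mod 7 is 3 (since 5·3 = 15 = 2·7 + 1), so t ≡ 3·4 = 12 ≡ 5 (mod 7).
    Then x = 1 + 5·5 = 26, valid modulo lcm(5, 7) = 35: x ≡ 26 (mod 35).
  Combine with x ≡ 1 (mod 8): since gcd(35, 8) = 1, we get a unique residue mod 280.
    Write x = 26 + 35·t and substitute into x ≡ 1 (mod 8): 35·t ≡ 1 − 26 = -25 (mod 8).
    Reduce coefficients mod 8: 3·t ≡ 7 (mod 8).
    The inverse of 3 mod 8 is 3 (since 3·3 = 9 = 1·8 + 1), so t ≡ 3·7 = 21 ≡ 5 (mod 8).
    Then x = 26 + 35·5 = 201, valid modulo lcm(35, 8) = 280: x ≡ 201 (mod 280).
Verify: 201 mod 5 = 1 ✓, 201 mod 7 = 5 ✓, 201 mod 8 = 1 ✓.

x ≡ 201 (mod 280).


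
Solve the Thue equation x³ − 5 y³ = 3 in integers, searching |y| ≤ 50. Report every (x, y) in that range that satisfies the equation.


The equation is x³ - 5y³ = 3. For fixed y, x³ = 5·y³ + 3, so a solution requires the RHS to be a perfect cube.
Strategy: iterate y from -50 to 50, compute RHS = 5·y³ + 3, and check whether it is a (positive or negative) perfect cube.
Check small values of y:
  y = 0: RHS = 3 is not a perfect cube.
  y = 1: RHS = 8 = (2)³ ⇒ x = 2 works.
  y = -1: RHS = -2 is not a perfect cube.
  y = 2: RHS = 43 is not a perfect cube.
  y = -2: RHS = -37 is not a perfect cube.
  y = 3: RHS = 138 is not a perfect cube.
  y = -3: RHS = -132 is not a perfect cube.
Continuing the search up to |y| = 50 finds no further solutions beyond those listed.
Collected solutions: (2, 1).

Solutions (with |y| ≤ 50): (2, 1).


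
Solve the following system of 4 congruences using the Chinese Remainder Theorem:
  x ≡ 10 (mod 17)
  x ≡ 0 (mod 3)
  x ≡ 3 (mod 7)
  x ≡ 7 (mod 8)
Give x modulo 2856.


Product of moduli M = 17 · 3 · 7 · 8 = 2856.
Merge one congruence at a time:
  Start: x ≡ 10 (mod 17).
  Combine with x ≡ 0 (mod 3); new modulus lcm = 51.
    Write x = 10 + 17·t and substitute into x ≡ 0 (mod 3): 17·t ≡ 0 − 10 = -10 (mod 3).
    Reduce coefficients mod 3: 2·t ≡ 2 (mod 3).
    The inverse of 2 mod 3 is 2 (since 2·2 = 4 = 1·3 + 1), so t ≡ 2·2 = 4 ≡ 1 (mod 3).
    Then x = 10 + 17·1 = 27, valid modulo lcm(17, 3) = 51: x ≡ 27 (mod 51).
  Combine with x ≡ 3 (mod 7); new modulus lcm = 357.
    Write x = 27 + 51·t and substitute into x ≡ 3 (mod 7): 51·t ≡ 3 − 27 = -24 (mod 7).
    Reduce coefficients mod 7: 2·t ≡ 4 (mod 7).
    The inverse of 2 mod 7 is 4 (since 2·4 = 8 = 1·7 + 1), so t ≡ 4·4 = 16 ≡ 2 (mod 7).
    Then x = 27 + 51·2 = 129, valid modulo lcm(51, 7) = 357: x ≡ 129 (mod 357).
  Combine with x ≡ 7 (mod 8); new modulus lcm = 2856.
    Write x = 129 + 357·t and substitute into x ≡ 7 (mod 8): 357·t ≡ 7 − 129 = -122 (mod 8).
    Reduce coefficients mod 8: 5·t ≡ 6 (mod 8).
    The inverse of 5 mod 8 is 5 (since 5·5 = 25 = 3·8 + 1), so t ≡ 5·6 = 30 ≡ 6 (mod 8).
    Then x = 129 + 357·6 = 2271, valid modulo lcm(357, 8) = 2856: x ≡ 2271 (mod 2856).
Verify against each original: 2271 mod 17 = 10, 2271 mod 3 = 0, 2271 mod 7 = 3, 2271 mod 8 = 7.

x ≡ 2271 (mod 2856).


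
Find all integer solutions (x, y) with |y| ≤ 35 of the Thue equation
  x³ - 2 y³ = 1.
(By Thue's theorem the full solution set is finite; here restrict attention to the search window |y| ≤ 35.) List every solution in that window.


The equation is x³ - 2y³ = 1. For fixed y, x³ = 2·y³ + 1, so a solution requires the RHS to be a perfect cube.
Strategy: iterate y from -35 to 35, compute RHS = 2·y³ + 1, and check whether it is a (positive or negative) perfect cube.
Check small values of y:
  y = 0: RHS = 1 = (1)³ ⇒ x = 1 works.
  y = 1: RHS = 3 is not a perfect cube.
  y = -1: RHS = -1 = (-1)³ ⇒ x = -1 works.
  y = 2: RHS = 17 is not a perfect cube.
  y = -2: RHS = -15 is not a perfect cube.
  y = 3: RHS = 55 is not a perfect cube.
  y = -3: RHS = -53 is not a perfect cube.
Continuing the search up to |y| = 35 finds no further solutions beyond those listed.
Collected solutions: (1, 0), (-1, -1).

Solutions (with |y| ≤ 35): (1, 0), (-1, -1).


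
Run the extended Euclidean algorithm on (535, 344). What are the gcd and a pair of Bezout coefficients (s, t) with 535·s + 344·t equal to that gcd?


Euclidean algorithm on (535, 344) — divide until remainder is 0:
  535 = 1 · 344 + 191
  344 = 1 · 191 + 153
  191 = 1 · 153 + 38
  153 = 4 · 38 + 1
  38 = 38 · 1 + 0
gcd(535, 344) = 1.
Track Bezout coefficients alongside the remainders: start with r₀ = 535 = a·1 + b·0 (s = 1, t = 0) and r₁ = 344 = a·0 + b·1 (s = 0, t = 1); each new remainder r_{k+1} = r_{k-1} − q_k·r_k inherits s_{k+1} = s_{k-1} − q_k·s_k, t_{k+1} = t_{k-1} − q_k·t_k, so r_k = a·s_k + b·t_k at every step:
  q = 1: r = 191, s = 1 − 1·0 = 1, t = 0 − 1·1 = -1  (check: 535·1 + 344·(-1) = 191)
  q = 1: r = 153, s = 0 − 1·1 = -1, t = 1 − 1·(-1) = 2  (check: 535·(-1) + 344·2 = 153)
  q = 1: r = 38, s = 1 − 1·(-1) = 2, t = -1 − 1·2 = -3  (check: 535·2 + 344·(-3) = 38)
  q = 4: r = 1, s = -1 − 4·2 = -9, t = 2 − 4·(-3) = 14  (check: 535·(-9) + 344·14 = 1)
The row with r = 1 (the gcd) gives the Bezout coefficients s = -9, t = 14.
Result: 535 · (-9) + 344 · (14) = 1.

gcd(535, 344) = 1; s = -9, t = 14 (check: 535·(-9) + 344·14 = 1).


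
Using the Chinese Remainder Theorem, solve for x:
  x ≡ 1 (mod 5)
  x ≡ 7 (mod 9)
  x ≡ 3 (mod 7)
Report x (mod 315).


Moduli 5, 9, 7 are pairwise coprime; by CRT there is a unique solution modulo M = 5 · 9 · 7 = 315.
Solve pairwise, accumulating the modulus:
  Start with x ≡ 1 (mod 5).
  Combine with x ≡ 7 (mod 9): since gcd(5, 9) = 1, we get a unique residue mod 45.
    Write x = 1 + 5·t and substitute into x ≡ 7 (mod 9): 5·t ≡ 7 − 1 = 6 (mod 9).
    The inverse of 5 mod 9 is 2 (since 5·2 = 10 = 1·9 + 1), so t ≡ 2·6 = 12 ≡ 3 (mod 9).
    Then x = 1 + 5·3 = 16, valid modulo lcm(5, 9) = 45: x ≡ 16 (mod 45).
  Combine with x ≡ 3 (mod 7): since gcd(45, 7) = 1, we get a unique residue mod 315.
    Write x = 16 + 45·t and substitute into x ≡ 3 (mod 7): 45·t ≡ 3 − 16 = -13 (mod 7).
    Reduce coefficients mod 7: 3·t ≡ 1 (mod 7).
    The inverse of 3 mod 7 is 5 (since 3·5 = 15 = 2·7 + 1), so t ≡ 5·1 = 5 ≡ 5 (mod 7).
    Then x = 16 + 45·5 = 241, valid modulo lcm(45, 7) = 315: x ≡ 241 (mod 315).
Verify: 241 mod 5 = 1 ✓, 241 mod 9 = 7 ✓, 241 mod 7 = 3 ✓.

x ≡ 241 (mod 315).


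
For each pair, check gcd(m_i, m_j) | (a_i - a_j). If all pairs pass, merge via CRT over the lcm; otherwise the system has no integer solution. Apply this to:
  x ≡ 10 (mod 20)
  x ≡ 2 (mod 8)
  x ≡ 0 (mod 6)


Moduli 20, 8, 6 are not pairwise coprime, so CRT works modulo lcm(m_i) when all pairwise compatibility conditions hold.
Pairwise compatibility: gcd(m_i, m_j) must divide a_i - a_j for every pair.
Merge one congruence at a time:
  Start: x ≡ 10 (mod 20).
  Combine with x ≡ 2 (mod 8): gcd(20, 8) = 4; 2 - 10 = -8, which IS divisible by 4, so compatible.
    Write x = 10 + 20·t and substitute into x ≡ 2 (mod 8): 20·t ≡ 2 − 10 = -8 (mod 8).
    Divide the congruence (and modulus) by g = 4: 5·t ≡ -2 (mod 2).
    Reduce coefficients mod 2: 1·t ≡ 0 (mod 2).
    So t ≡ 0 (mod 2).
    Then x = 10 + 20·0 = 10, valid modulo lcm(20, 8) = 40: x ≡ 10 (mod 40).
  Combine with x ≡ 0 (mod 6): gcd(40, 6) = 2; 0 - 10 = -10, which IS divisible by 2, so compatible.
    Write x = 10 + 40·t and substitute into x ≡ 0 (mod 6): 40·t ≡ 0 − 10 = -10 (mod 6).
    Divide the congruence (and modulus) by g = 2: 20·t ≡ -5 (mod 3).
    Reduce coefficients mod 3: 2·t ≡ 1 (mod 3).
    The inverse of 2 mod 3 is 2 (since 2·2 = 4 = 1·3 + 1), so t ≡ 2·1 = 2 ≡ 2 (mod 3).
    Then x = 10 + 40·2 = 90, valid modulo lcm(40, 6) = 120: x ≡ 90 (mod 120).
Verify: 90 mod 20 = 10, 90 mod 8 = 2, 90 mod 6 = 0.

x ≡ 90 (mod 120).


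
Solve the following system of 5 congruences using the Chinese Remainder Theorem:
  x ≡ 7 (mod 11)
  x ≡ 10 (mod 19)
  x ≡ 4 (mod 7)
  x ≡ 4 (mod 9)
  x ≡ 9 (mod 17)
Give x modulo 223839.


Product of moduli M = 11 · 19 · 7 · 9 · 17 = 223839.
Merge one congruence at a time:
  Start: x ≡ 7 (mod 11).
  Combine with x ≡ 10 (mod 19); new modulus lcm = 209.
    Write x = 7 + 11·t and substitute into x ≡ 10 (mod 19): 11·t ≡ 10 − 7 = 3 (mod 19).
    The inverse of 11 mod 19 is 7 (since 11·7 = 77 = 4·19 + 1), so t ≡ 7·3 = 21 ≡ 2 (mod 19).
    Then x = 7 + 11·2 = 29, valid modulo lcm(11, 19) = 209: x ≡ 29 (mod 209).
  Combine with x ≡ 4 (mod 7); new modulus lcm = 1463.
    Write x = 29 + 209·t and substitute into x ≡ 4 (mod 7): 209·t ≡ 4 − 29 = -25 (mod 7).
    Reduce coefficients mod 7: 6·t ≡ 3 (mod 7).
    The inverse of 6 mod 7 is 6 (since 6·6 = 36 = 5·7 + 1), so t ≡ 6·3 = 18 ≡ 4 (mod 7).
    Then x = 29 + 209·4 = 865, valid modulo lcm(209, 7) = 1463: x ≡ 865 (mod 1463).
  Combine with x ≡ 4 (mod 9); new modulus lcm = 13167.
    Write x = 865 + 1463·t and substitute into x ≡ 4 (mod 9): 1463·t ≡ 4 − 865 = -861 (mod 9).
    Reduce coefficients mod 9: 5·t ≡ 3 (mod 9).
    The inverse of 5 mod 9 is 2 (since 5·2 = 10 = 1·9 + 1), so t ≡ 2·3 = 6 ≡ 6 (mod 9).
    Then x = 865 + 1463·6 = 9643, valid modulo lcm(1463, 9) = 13167: x ≡ 9643 (mod 13167).
  Combine with x ≡ 9 (mod 17); new modulus lcm = 223839.
    Write x = 9643 + 13167·t and substitute into x ≡ 9 (mod 17): 13167·t ≡ 9 − 9643 = -9634 (mod 17).
    Reduce coefficients mod 17: 9·t ≡ 5 (mod 17).
    The inverse of 9 mod 17 is 2 (since 9·2 = 18 = 1·17 + 1), so t ≡ 2·5 = 10 ≡ 10 (mod 17).
    Then x = 9643 + 13167·10 = 141313, valid modulo lcm(13167, 17) = 223839: x ≡ 141313 (mod 223839).
Verify against each original: 141313 mod 11 = 7, 141313 mod 19 = 10, 141313 mod 7 = 4, 141313 mod 9 = 4, 141313 mod 17 = 9.

x ≡ 141313 (mod 223839).


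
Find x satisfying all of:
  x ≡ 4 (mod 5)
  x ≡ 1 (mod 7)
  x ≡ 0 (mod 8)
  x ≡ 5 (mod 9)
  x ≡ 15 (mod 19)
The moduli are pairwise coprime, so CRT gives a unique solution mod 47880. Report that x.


Product of moduli M = 5 · 7 · 8 · 9 · 19 = 47880.
Merge one congruence at a time:
  Start: x ≡ 4 (mod 5).
  Combine with x ≡ 1 (mod 7); new modulus lcm = 35.
    Write x = 4 + 5·t and substitute into x ≡ 1 (mod 7): 5·t ≡ 1 − 4 = -3 (mod 7).
    Reduce coefficients mod 7: 5·t ≡ 4 (mod 7).
    The inverse of 5 mod 7 is 3 (since 5·3 = 15 = 2·7 + 1), so t ≡ 3·4 = 12 ≡ 5 (mod 7).
    Then x = 4 + 5·5 = 29, valid modulo lcm(5, 7) = 35: x ≡ 29 (mod 35).
  Combine with x ≡ 0 (mod 8); new modulus lcm = 280.
    Write x = 29 + 35·t and substitute into x ≡ 0 (mod 8): 35·t ≡ 0 − 29 = -29 (mod 8).
    Reduce coefficients mod 8: 3·t ≡ 3 (mod 8).
    The inverse of 3 mod 8 is 3 (since 3·3 = 9 = 1·8 + 1), so t ≡ 3·3 = 9 ≡ 1 (mod 8).
    Then x = 29 + 35·1 = 64, valid modulo lcm(35, 8) = 280: x ≡ 64 (mod 280).
  Combine with x ≡ 5 (mod 9); new modulus lcm = 2520.
    Write x = 64 + 280·t and substitute into x ≡ 5 (mod 9): 280·t ≡ 5 − 64 = -59 (mod 9).
    Reduce coefficients mod 9: 1·t ≡ 4 (mod 9).
    So t ≡ 4 (mod 9).
    Then x = 64 + 280·4 = 1184, valid modulo lcm(280, 9) = 2520: x ≡ 1184 (mod 2520).
  Combine with x ≡ 15 (mod 19); new modulus lcm = 47880.
    Write x = 1184 + 2520·t and substitute into x ≡ 15 (mod 19): 2520·t ≡ 15 − 1184 = -1169 (mod 19).
    Reduce coefficients mod 19: 12·t ≡ 9 (mod 19).
    The inverse of 12 mod 19 is 8 (since 12·8 = 96 = 5·19 + 1), so t ≡ 8·9 = 72 ≡ 15 (mod 19).
    Then x = 1184 + 2520·15 = 38984, valid modulo lcm(2520, 19) = 47880: x ≡ 38984 (mod 47880).
Verify against each original: 38984 mod 5 = 4, 38984 mod 7 = 1, 38984 mod 8 = 0, 38984 mod 9 = 5, 38984 mod 19 = 15.

x ≡ 38984 (mod 47880).


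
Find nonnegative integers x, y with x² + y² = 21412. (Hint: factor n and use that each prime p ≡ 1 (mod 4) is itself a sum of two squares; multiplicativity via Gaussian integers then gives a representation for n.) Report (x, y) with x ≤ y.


Step 1: Factor n = 21412 = 2^2 · 53 · 101.
Step 2: Check the mod-4 condition on each prime factor: 2 = 2 (special); 53 ≡ 1 (mod 4), exponent 1; 101 ≡ 1 (mod 4), exponent 1.
All primes ≡ 3 (mod 4) appear to even exponent (or don't appear), so by the two-squares theorem n IS expressible as a sum of two squares.
Step 3: Build a representation. Group n = k² · m with k = 2 and m = 53 · 101 = 5353 (a product of primes ≡ 1 (mod 4)); a representation of m scales to one of n via (k·x)² + (k·y)² = k²(x² + y²). Each prime p ≡ 1 (mod 4) is itself a sum of two squares; find a² by testing p − a² for a perfect square:
  53: 53 − 1² = 52, 53 − 2² = 49 = 7² ⇒ 53 = 2² + 7².
  101: 101 − 1² = 100 = 10² ⇒ 101 = 1² + 10².
  Combine using the Brahmagupta–Fibonacci identity (a² + b²)(c² + d²) = (ac − bd)² + (ad + bc)² = (ac + bd)² + (ad − bc)²:
  53 · 101 = 5353: from (2² + 7²)(1² + 10²), take (2·1 − 7·10, 2·10 + 7·1) = (2 − 70, 20 + 7) = (-68, 27); dropping signs (only squares matter) gives (68, 27); check 68² + 27² = 4624 + 729 = 5353 ✓.
  Scale by k = 2: (2·68, 2·27) = (136, 54).
Step 4: Order so x ≤ y and verify: 54² + 136² = 2916 + 18496 = 21412 = n. ✓

n = 21412 = 54² + 136² (one valid representation with x ≤ y).


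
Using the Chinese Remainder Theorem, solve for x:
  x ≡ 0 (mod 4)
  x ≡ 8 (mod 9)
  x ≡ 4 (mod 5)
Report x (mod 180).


Moduli 4, 9, 5 are pairwise coprime; by CRT there is a unique solution modulo M = 4 · 9 · 5 = 180.
Solve pairwise, accumulating the modulus:
  Start with x ≡ 0 (mod 4).
  Combine with x ≡ 8 (mod 9): since gcd(4, 9) = 1, we get a unique residue mod 36.
    Write x = 0 + 4·t and substitute into x ≡ 8 (mod 9): 4·t ≡ 8 − 0 = 8 (mod 9).
    The inverse of 4 mod 9 is 7 (since 4·7 = 28 = 3·9 + 1), so t ≡ 7·8 = 56 ≡ 2 (mod 9).
    Then x = 0 + 4·2 = 8, valid modulo lcm(4, 9) = 36: x ≡ 8 (mod 36).
  Combine with x ≡ 4 (mod 5): since gcd(36, 5) = 1, we get a unique residue mod 180.
    Write x = 8 + 36·t and substitute into x ≡ 4 (mod 5): 36·t ≡ 4 − 8 = -4 (mod 5).
    Reduce coefficients mod 5: 1·t ≡ 1 (mod 5).
    So t ≡ 1 (mod 5).
    Then x = 8 + 36·1 = 44, valid modulo lcm(36, 5) = 180: x ≡ 44 (mod 180).
Verify: 44 mod 4 = 0 ✓, 44 mod 9 = 8 ✓, 44 mod 5 = 4 ✓.

x ≡ 44 (mod 180).


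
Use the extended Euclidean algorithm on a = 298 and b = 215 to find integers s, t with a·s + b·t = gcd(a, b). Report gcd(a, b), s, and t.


Euclidean algorithm on (298, 215) — divide until remainder is 0:
  298 = 1 · 215 + 83
  215 = 2 · 83 + 49
  83 = 1 · 49 + 34
  49 = 1 · 34 + 15
  34 = 2 · 15 + 4
  15 = 3 · 4 + 3
  4 = 1 · 3 + 1
  3 = 3 · 1 + 0
gcd(298, 215) = 1.
Track Bezout coefficients alongside the remainders: start with r₀ = 298 = a·1 + b·0 (s = 1, t = 0) and r₁ = 215 = a·0 + b·1 (s = 0, t = 1); each new remainder r_{k+1} = r_{k-1} − q_k·r_k inherits s_{k+1} = s_{k-1} − q_k·s_k, t_{k+1} = t_{k-1} − q_k·t_k, so r_k = a·s_k + b·t_k at every step:
  q = 1: r = 83, s = 1 − 1·0 = 1, t = 0 − 1·1 = -1  (check: 298·1 + 215·(-1) = 83)
  q = 2: r = 49, s = 0 − 2·1 = -2, t = 1 − 2·(-1) = 3  (check: 298·(-2) + 215·3 = 49)
  q = 1: r = 34, s = 1 − 1·(-2) = 3, t = -1 − 1·3 = -4  (check: 298·3 + 215·(-4) = 34)
  q = 1: r = 15, s = -2 − 1·3 = -5, t = 3 − 1·(-4) = 7  (check: 298·(-5) + 215·7 = 15)
  q = 2: r = 4, s = 3 − 2·(-5) = 13, t = -4 − 2·7 = -18  (check: 298·13 + 215·(-18) = 4)
  q = 3: r = 3, s = -5 − 3·13 = -44, t = 7 − 3·(-18) = 61  (check: 298·(-44) + 215·61 = 3)
  q = 1: r = 1, s = 13 − 1·(-44) = 57, t = -18 − 1·61 = -79  (check: 298·57 + 215·(-79) = 1)
The row with r = 1 (the gcd) gives the Bezout coefficients s = 57, t = -79.
Result: 298 · (57) + 215 · (-79) = 1.

gcd(298, 215) = 1; s = 57, t = -79 (check: 298·57 + 215·(-79) = 1).


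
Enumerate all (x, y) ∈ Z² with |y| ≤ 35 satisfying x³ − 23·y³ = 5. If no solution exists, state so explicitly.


The equation is x³ - 23y³ = 5. For fixed y, x³ = 23·y³ + 5, so a solution requires the RHS to be a perfect cube.
Strategy: iterate y from -35 to 35, compute RHS = 23·y³ + 5, and check whether it is a (positive or negative) perfect cube.
Check small values of y:
  y = 0: RHS = 5 is not a perfect cube.
  y = 1: RHS = 28 is not a perfect cube.
  y = -1: RHS = -18 is not a perfect cube.
  y = 2: RHS = 189 is not a perfect cube.
  y = -2: RHS = -179 is not a perfect cube.
  y = 3: RHS = 626 is not a perfect cube.
  y = -3: RHS = -616 is not a perfect cube.
Continuing the search up to |y| = 35 finds no solutions either.
No (x, y) in the scanned range satisfies the equation.

No integer solutions with |y| ≤ 35.


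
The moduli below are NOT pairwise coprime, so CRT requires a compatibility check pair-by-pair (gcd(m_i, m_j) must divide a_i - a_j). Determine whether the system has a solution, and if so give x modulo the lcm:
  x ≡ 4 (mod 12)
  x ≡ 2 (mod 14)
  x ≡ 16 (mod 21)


Moduli 12, 14, 21 are not pairwise coprime, so CRT works modulo lcm(m_i) when all pairwise compatibility conditions hold.
Pairwise compatibility: gcd(m_i, m_j) must divide a_i - a_j for every pair.
Merge one congruence at a time:
  Start: x ≡ 4 (mod 12).
  Combine with x ≡ 2 (mod 14): gcd(12, 14) = 2; 2 - 4 = -2, which IS divisible by 2, so compatible.
    Write x = 4 + 12·t and substitute into x ≡ 2 (mod 14): 12·t ≡ 2 − 4 = -2 (mod 14).
    Divide the congruence (and modulus) by g = 2: 6·t ≡ -1 (mod 7).
    Reduce coefficients mod 7: 6·t ≡ 6 (mod 7).
    The inverse of 6 mod 7 is 6 (since 6·6 = 36 = 5·7 + 1), so t ≡ 6·6 = 36 ≡ 1 (mod 7).
    Then x = 4 + 12·1 = 16, valid modulo lcm(12, 14) = 84: x ≡ 16 (mod 84).
  Combine with x ≡ 16 (mod 21): gcd(84, 21) = 21; 16 - 16 = 0, which IS divisible by 21, so compatible.
    Write x = 16 + 84·t and substitute into x ≡ 16 (mod 21): 84·t ≡ 16 − 16 = 0 (mod 21).
    Divide the congruence (and modulus) by g = 21: 4·t ≡ 0 (mod 1).
    Modulo 1 every t works; take t = 0.
    Then x = 16 + 84·0 = 16, valid modulo lcm(84, 21) = 84: x ≡ 16 (mod 84).
Verify: 16 mod 12 = 4, 16 mod 14 = 2, 16 mod 21 = 16.

x ≡ 16 (mod 84).


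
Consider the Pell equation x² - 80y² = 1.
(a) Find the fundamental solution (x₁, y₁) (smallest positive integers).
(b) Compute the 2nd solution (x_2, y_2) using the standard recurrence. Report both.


Step 1: Find the fundamental solution (x₁, y₁) of x² - 80y² = 1.
  Expand √80 as a continued fraction. a₀ = ⌊√80⌋ = 8; iterate m_{k+1} = d_k·a_k − m_k, d_{k+1} = (80 − m_{k+1}²)/d_k, a_{k+1} = ⌊(a₀ + m_{k+1})/d_{k+1}⌋ (starting m₀ = 0, d₀ = 1), with convergents p_k = a_k·p_{k-1} + p_{k-2}, q_k = a_k·q_{k-1} + q_{k-2} (p₋₁ = 1, q₋₁ = 0):
  k = 0: a₀ = 8; p₀/q₀ = 8/1; p₀² − 80·q₀² = 64 − 80 = -16.
  k = 1: m = 8, d = 16, a = ⌊(8 + 8)/16⌋ = 1; p/q = (1·8 + 1)/(1·1 + 0) = 9/1; p² − 80·q² = 81 − 80 = 1.
  The first convergent with p² − 80·q² = 1 gives the fundamental solution (x₁, y₁) = (9, 1).
Step 2: Apply the recurrence (x_{n+1}, y_{n+1}) = (x₁x_n + 80y₁y_n, x₁y_n + y₁x_n) repeatedly.
  From (x_1, y_1) = (9, 1): x_2 = 9·9 + 80·1·1 = 161; y_2 = 9·1 + 1·9 = 18.
Step 3: Verify x_2² - 80·y_2² = 25921 - 25920 = 1 (should be 1). ✓

(x_1, y_1) = (9, 1); (x_2, y_2) = (161, 18).


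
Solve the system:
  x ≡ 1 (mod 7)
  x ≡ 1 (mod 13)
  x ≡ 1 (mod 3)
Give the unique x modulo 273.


Moduli 7, 13, 3 are pairwise coprime; by CRT there is a unique solution modulo M = 7 · 13 · 3 = 273.
Solve pairwise, accumulating the modulus:
  Start with x ≡ 1 (mod 7).
  Combine with x ≡ 1 (mod 13): since gcd(7, 13) = 1, we get a unique residue mod 91.
    Write x = 1 + 7·t and substitute into x ≡ 1 (mod 13): 7·t ≡ 1 − 1 = 0 (mod 13).
    The inverse of 7 mod 13 is 2 (since 7·2 = 14 = 1·13 + 1), so t ≡ 2·0 = 0 ≡ 0 (mod 13).
    Then x = 1 + 7·0 = 1, valid modulo lcm(7, 13) = 91: x ≡ 1 (mod 91).
  Combine with x ≡ 1 (mod 3): since gcd(91, 3) = 1, we get a unique residue mod 273.
    Write x = 1 + 91·t and substitute into x ≡ 1 (mod 3): 91·t ≡ 1 − 1 = 0 (mod 3).
    Reduce coefficients mod 3: 1·t ≡ 0 (mod 3).
    So t ≡ 0 (mod 3).
    Then x = 1 + 91·0 = 1, valid modulo lcm(91, 3) = 273: x ≡ 1 (mod 273).
Verify: 1 mod 7 = 1 ✓, 1 mod 13 = 1 ✓, 1 mod 3 = 1 ✓.

x ≡ 1 (mod 273).


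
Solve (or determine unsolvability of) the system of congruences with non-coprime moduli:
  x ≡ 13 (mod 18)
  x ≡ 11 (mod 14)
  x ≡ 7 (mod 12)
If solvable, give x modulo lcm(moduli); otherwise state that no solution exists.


Moduli 18, 14, 12 are not pairwise coprime, so CRT works modulo lcm(m_i) when all pairwise compatibility conditions hold.
Pairwise compatibility: gcd(m_i, m_j) must divide a_i - a_j for every pair.
Merge one congruence at a time:
  Start: x ≡ 13 (mod 18).
  Combine with x ≡ 11 (mod 14): gcd(18, 14) = 2; 11 - 13 = -2, which IS divisible by 2, so compatible.
    Write x = 13 + 18·t and substitute into x ≡ 11 (mod 14): 18·t ≡ 11 − 13 = -2 (mod 14).
    Divide the congruence (and modulus) by g = 2: 9·t ≡ -1 (mod 7).
    Reduce coefficients mod 7: 2·t ≡ 6 (mod 7).
    The inverse of 2 mod 7 is 4 (since 2·4 = 8 = 1·7 + 1), so t ≡ 4·6 = 24 ≡ 3 (mod 7).
    Then x = 13 + 18·3 = 67, valid modulo lcm(18, 14) = 126: x ≡ 67 (mod 126).
  Combine with x ≡ 7 (mod 12): gcd(126, 12) = 6; 7 - 67 = -60, which IS divisible by 6, so compatible.
    Write x = 67 + 126·t and substitute into x ≡ 7 (mod 12): 126·t ≡ 7 − 67 = -60 (mod 12).
    Divide the congruence (and modulus) by g = 6: 21·t ≡ -10 (mod 2).
    Reduce coefficients mod 2: 1·t ≡ 0 (mod 2).
    So t ≡ 0 (mod 2).
    Then x = 67 + 126·0 = 67, valid modulo lcm(126, 12) = 252: x ≡ 67 (mod 252).
Verify: 67 mod 18 = 13, 67 mod 14 = 11, 67 mod 12 = 7.

x ≡ 67 (mod 252).


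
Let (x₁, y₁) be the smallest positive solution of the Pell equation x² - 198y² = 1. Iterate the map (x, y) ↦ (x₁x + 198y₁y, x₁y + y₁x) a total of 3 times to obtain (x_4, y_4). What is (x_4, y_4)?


Step 1: Find the fundamental solution (x₁, y₁) of x² - 198y² = 1.
  Expand √198 as a continued fraction. a₀ = ⌊√198⌋ = 14; iterate m_{k+1} = d_k·a_k − m_k, d_{k+1} = (198 − m_{k+1}²)/d_k, a_{k+1} = ⌊(a₀ + m_{k+1})/d_{k+1}⌋ (starting m₀ = 0, d₀ = 1), with convergents p_k = a_k·p_{k-1} + p_{k-2}, q_k = a_k·q_{k-1} + q_{k-2} (p₋₁ = 1, q₋₁ = 0):
  k = 0: a₀ = 14; p₀/q₀ = 14/1; p₀² − 198·q₀² = 196 − 198 = -2.
  k = 1: m = 14, d = 2, a = ⌊(14 + 14)/2⌋ = 14; p/q = (14·14 + 1)/(14·1 + 0) = 197/14; p² − 198·q² = 38809 − 38808 = 1.
  The first convergent with p² − 198·q² = 1 gives the fundamental solution (x₁, y₁) = (197, 14).
Step 2: Apply the recurrence (x_{n+1}, y_{n+1}) = (x₁x_n + 198y₁y_n, x₁y_n + y₁x_n) repeatedly.
  From (x_1, y_1) = (197, 14): x_2 = 197·197 + 198·14·14 = 77617; y_2 = 197·14 + 14·197 = 5516.
  From (x_2, y_2) = (77617, 5516): x_3 = 197·77617 + 198·14·5516 = 30580901; y_3 = 197·5516 + 14·77617 = 2173290.
  From (x_3, y_3) = (30580901, 2173290): x_4 = 197·30580901 + 198·14·2173290 = 12048797377; y_4 = 197·2173290 + 14·30580901 = 856270744.
Step 3: Verify x_4² - 198·y_4² = 145173518232002080129 - 145173518232002080128 = 1 (should be 1). ✓

(x_1, y_1) = (197, 14); (x_4, y_4) = (12048797377, 856270744).


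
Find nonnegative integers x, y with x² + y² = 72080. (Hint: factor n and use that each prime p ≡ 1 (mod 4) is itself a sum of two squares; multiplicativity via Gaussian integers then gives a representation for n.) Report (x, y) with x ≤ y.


Step 1: Factor n = 72080 = 2^4 · 5 · 17 · 53.
Step 2: Check the mod-4 condition on each prime factor: 2 = 2 (special); 5 ≡ 1 (mod 4), exponent 1; 17 ≡ 1 (mod 4), exponent 1; 53 ≡ 1 (mod 4), exponent 1.
All primes ≡ 3 (mod 4) appear to even exponent (or don't appear), so by the two-squares theorem n IS expressible as a sum of two squares.
Step 3: Build a representation. Group n = k² · m with k = 4 and m = 5 · 17 · 53 = 4505 (a product of primes ≡ 1 (mod 4)); a representation of m scales to one of n via (k·x)² + (k·y)² = k²(x² + y²). Each prime p ≡ 1 (mod 4) is itself a sum of two squares; find a² by testing p − a² for a perfect square:
  5: 5 − 1² = 4 = 2² ⇒ 5 = 1² + 2².
  17: 17 − 1² = 16 = 4² ⇒ 17 = 1² + 4².
  53: 53 − 1² = 52, 53 − 2² = 49 = 7² ⇒ 53 = 2² + 7².
  Combine using the Brahmagupta–Fibonacci identity (a² + b²)(c² + d²) = (ac − bd)² + (ad + bc)² = (ac + bd)² + (ad − bc)²:
  5 · 17 = 85: from (1² + 2²)(1² + 4²), take (1·1 − 2·4, 1·4 + 2·1) = (1 − 8, 4 + 2) = (-7, 6); dropping signs (only squares matter) gives (7, 6); check 7² + 6² = 49 + 36 = 85 ✓.
  85 · 53 = 4505: from (7² + 6²)(2² + 7²), take (7·2 − 6·7, 7·7 + 6·2) = (14 − 42, 49 + 12) = (-28, 61); dropping signs (only squares matter) gives (28, 61); check 28² + 61² = 784 + 3721 = 4505 ✓.
  Scale by k = 4: (4·28, 4·61) = (112, 244).
Step 4: Order so x ≤ y and verify: 112² + 244² = 12544 + 59536 = 72080 = n. ✓

n = 72080 = 112² + 244² (one valid representation with x ≤ y).


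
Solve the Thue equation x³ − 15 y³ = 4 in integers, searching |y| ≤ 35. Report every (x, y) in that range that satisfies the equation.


The equation is x³ - 15y³ = 4. For fixed y, x³ = 15·y³ + 4, so a solution requires the RHS to be a perfect cube.
Strategy: iterate y from -35 to 35, compute RHS = 15·y³ + 4, and check whether it is a (positive or negative) perfect cube.
Check small values of y:
  y = 0: RHS = 4 is not a perfect cube.
  y = 1: RHS = 19 is not a perfect cube.
  y = -1: RHS = -11 is not a perfect cube.
  y = 2: RHS = 124 is not a perfect cube.
  y = -2: RHS = -116 is not a perfect cube.
  y = 3: RHS = 409 is not a perfect cube.
  y = -3: RHS = -401 is not a perfect cube.
Continuing the search up to |y| = 35 finds no solutions either.
No (x, y) in the scanned range satisfies the equation.

No integer solutions with |y| ≤ 35.


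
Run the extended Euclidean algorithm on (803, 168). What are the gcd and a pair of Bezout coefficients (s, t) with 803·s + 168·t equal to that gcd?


Euclidean algorithm on (803, 168) — divide until remainder is 0:
  803 = 4 · 168 + 131
  168 = 1 · 131 + 37
  131 = 3 · 37 + 20
  37 = 1 · 20 + 17
  20 = 1 · 17 + 3
  17 = 5 · 3 + 2
  3 = 1 · 2 + 1
  2 = 2 · 1 + 0
gcd(803, 168) = 1.
Track Bezout coefficients alongside the remainders: start with r₀ = 803 = a·1 + b·0 (s = 1, t = 0) and r₁ = 168 = a·0 + b·1 (s = 0, t = 1); each new remainder r_{k+1} = r_{k-1} − q_k·r_k inherits s_{k+1} = s_{k-1} − q_k·s_k, t_{k+1} = t_{k-1} − q_k·t_k, so r_k = a·s_k + b·t_k at every step:
  q = 4: r = 131, s = 1 − 4·0 = 1, t = 0 − 4·1 = -4  (check: 803·1 + 168·(-4) = 131)
  q = 1: r = 37, s = 0 − 1·1 = -1, t = 1 − 1·(-4) = 5  (check: 803·(-1) + 168·5 = 37)
  q = 3: r = 20, s = 1 − 3·(-1) = 4, t = -4 − 3·5 = -19  (check: 803·4 + 168·(-19) = 20)
  q = 1: r = 17, s = -1 − 1·4 = -5, t = 5 − 1·(-19) = 24  (check: 803·(-5) + 168·24 = 17)
  q = 1: r = 3, s = 4 − 1·(-5) = 9, t = -19 − 1·24 = -43  (check: 803·9 + 168·(-43) = 3)
  q = 5: r = 2, s = -5 − 5·9 = -50, t = 24 − 5·(-43) = 239  (check: 803·(-50) + 168·239 = 2)
  q = 1: r = 1, s = 9 − 1·(-50) = 59, t = -43 − 1·239 = -282  (check: 803·59 + 168·(-282) = 1)
The row with r = 1 (the gcd) gives the Bezout coefficients s = 59, t = -282.
Result: 803 · (59) + 168 · (-282) = 1.

gcd(803, 168) = 1; s = 59, t = -282 (check: 803·59 + 168·(-282) = 1).


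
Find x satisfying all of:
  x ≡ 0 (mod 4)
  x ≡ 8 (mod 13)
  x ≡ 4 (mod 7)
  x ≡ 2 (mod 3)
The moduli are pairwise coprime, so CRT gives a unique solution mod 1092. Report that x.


Product of moduli M = 4 · 13 · 7 · 3 = 1092.
Merge one congruence at a time:
  Start: x ≡ 0 (mod 4).
  Combine with x ≡ 8 (mod 13); new modulus lcm = 52.
    Write x = 0 + 4·t and substitute into x ≡ 8 (mod 13): 4·t ≡ 8 − 0 = 8 (mod 13).
    The inverse of 4 mod 13 is 10 (since 4·10 = 40 = 3·13 + 1), so t ≡ 10·8 = 80 ≡ 2 (mod 13).
    Then x = 0 + 4·2 = 8, valid modulo lcm(4, 13) = 52: x ≡ 8 (mod 52).
  Combine with x ≡ 4 (mod 7); new modulus lcm = 364.
    Write x = 8 + 52·t and substitute into x ≡ 4 (mod 7): 52·t ≡ 4 − 8 = -4 (mod 7).
    Reduce coefficients mod 7: 3·t ≡ 3 (mod 7).
    The inverse of 3 mod 7 is 5 (since 3·5 = 15 = 2·7 + 1), so t ≡ 5·3 = 15 ≡ 1 (mod 7).
    Then x = 8 + 52·1 = 60, valid modulo lcm(52, 7) = 364: x ≡ 60 (mod 364).
  Combine with x ≡ 2 (mod 3); new modulus lcm = 1092.
    Write x = 60 + 364·t and substitute into x ≡ 2 (mod 3): 364·t ≡ 2 − 60 = -58 (mod 3).
    Reduce coefficients mod 3: 1·t ≡ 2 (mod 3).
    So t ≡ 2 (mod 3).
    Then x = 60 + 364·2 = 788, valid modulo lcm(364, 3) = 1092: x ≡ 788 (mod 1092).
Verify against each original: 788 mod 4 = 0, 788 mod 13 = 8, 788 mod 7 = 4, 788 mod 3 = 2.

x ≡ 788 (mod 1092).


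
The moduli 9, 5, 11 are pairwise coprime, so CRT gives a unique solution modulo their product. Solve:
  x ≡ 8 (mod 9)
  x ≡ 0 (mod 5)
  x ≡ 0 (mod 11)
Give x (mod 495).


Moduli 9, 5, 11 are pairwise coprime; by CRT there is a unique solution modulo M = 9 · 5 · 11 = 495.
Solve pairwise, accumulating the modulus:
  Start with x ≡ 8 (mod 9).
  Combine with x ≡ 0 (mod 5): since gcd(9, 5) = 1, we get a unique residue mod 45.
    Write x = 8 + 9·t and substitute into x ≡ 0 (mod 5): 9·t ≡ 0 − 8 = -8 (mod 5).
    Reduce coefficients mod 5: 4·t ≡ 2 (mod 5).
    The inverse of 4 mod 5 is 4 (since 4·4 = 16 = 3·5 + 1), so t ≡ 4·2 = 8 ≡ 3 (mod 5).
    Then x = 8 + 9·3 = 35, valid modulo lcm(9, 5) = 45: x ≡ 35 (mod 45).
  Combine with x ≡ 0 (mod 11): since gcd(45, 11) = 1, we get a unique residue mod 495.
    Write x = 35 + 45·t and substitute into x ≡ 0 (mod 11): 45·t ≡ 0 − 35 = -35 (mod 11).
    Reduce coefficients mod 11: 1·t ≡ 9 (mod 11).
    So t ≡ 9 (mod 11).
    Then x = 35 + 45·9 = 440, valid modulo lcm(45, 11) = 495: x ≡ 440 (mod 495).
Verify: 440 mod 9 = 8 ✓, 440 mod 5 = 0 ✓, 440 mod 11 = 0 ✓.

x ≡ 440 (mod 495).


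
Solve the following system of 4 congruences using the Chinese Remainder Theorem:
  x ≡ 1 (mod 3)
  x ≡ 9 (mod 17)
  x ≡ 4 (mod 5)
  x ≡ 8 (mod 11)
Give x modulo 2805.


Product of moduli M = 3 · 17 · 5 · 11 = 2805.
Merge one congruence at a time:
  Start: x ≡ 1 (mod 3).
  Combine with x ≡ 9 (mod 17); new modulus lcm = 51.
    Write x = 1 + 3·t and substitute into x ≡ 9 (mod 17): 3·t ≡ 9 − 1 = 8 (mod 17).
    The inverse of 3 mod 17 is 6 (since 3·6 = 18 = 1·17 + 1), so t ≡ 6·8 = 48 ≡ 14 (mod 17).
    Then x = 1 + 3·14 = 43, valid modulo lcm(3, 17) = 51: x ≡ 43 (mod 51).
  Combine with x ≡ 4 (mod 5); new modulus lcm = 255.
    Write x = 43 + 51·t and substitute into x ≡ 4 (mod 5): 51·t ≡ 4 − 43 = -39 (mod 5).
    Reduce coefficients mod 5: 1·t ≡ 1 (mod 5).
    So t ≡ 1 (mod 5).
    Then x = 43 + 51·1 = 94, valid modulo lcm(51, 5) = 255: x ≡ 94 (mod 255).
  Combine with x ≡ 8 (mod 11); new modulus lcm = 2805.
    Write x = 94 + 255·t and substitute into x ≡ 8 (mod 11): 255·t ≡ 8 − 94 = -86 (mod 11).
    Reduce coefficients mod 11: 2·t ≡ 2 (mod 11).
    The inverse of 2 mod 11 is 6 (since 2·6 = 12 = 1·11 + 1), so t ≡ 6·2 = 12 ≡ 1 (mod 11).
    Then x = 94 + 255·1 = 349, valid modulo lcm(255, 11) = 2805: x ≡ 349 (mod 2805).
Verify against each original: 349 mod 3 = 1, 349 mod 17 = 9, 349 mod 5 = 4, 349 mod 11 = 8.

x ≡ 349 (mod 2805).


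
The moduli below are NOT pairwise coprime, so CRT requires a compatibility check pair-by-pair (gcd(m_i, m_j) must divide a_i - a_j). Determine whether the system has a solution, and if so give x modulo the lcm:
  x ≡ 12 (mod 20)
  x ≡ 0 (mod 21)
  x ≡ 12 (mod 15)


Moduli 20, 21, 15 are not pairwise coprime, so CRT works modulo lcm(m_i) when all pairwise compatibility conditions hold.
Pairwise compatibility: gcd(m_i, m_j) must divide a_i - a_j for every pair.
Merge one congruence at a time:
  Start: x ≡ 12 (mod 20).
  Combine with x ≡ 0 (mod 21): gcd(20, 21) = 1; 0 - 12 = -12, which IS divisible by 1, so compatible.
    Write x = 12 + 20·t and substitute into x ≡ 0 (mod 21): 20·t ≡ 0 − 12 = -12 (mod 21).
    Reduce coefficients mod 21: 20·t ≡ 9 (mod 21).
    The inverse of 20 mod 21 is 20 (since 20·20 = 400 = 19·21 + 1), so t ≡ 20·9 = 180 ≡ 12 (mod 21).
    Then x = 12 + 20·12 = 252, valid modulo lcm(20, 21) = 420: x ≡ 252 (mod 420).
  Combine with x ≡ 12 (mod 15): gcd(420, 15) = 15; 12 - 252 = -240, which IS divisible by 15, so compatible.
    Write x = 252 + 420·t and substitute into x ≡ 12 (mod 15): 420·t ≡ 12 − 252 = -240 (mod 15).
    Divide the congruence (and modulus) by g = 15: 28·t ≡ -16 (mod 1).
    Modulo 1 every t works; take t = 0.
    Then x = 252 + 420·0 = 252, valid modulo lcm(420, 15) = 420: x ≡ 252 (mod 420).
Verify: 252 mod 20 = 12, 252 mod 21 = 0, 252 mod 15 = 12.

x ≡ 252 (mod 420).


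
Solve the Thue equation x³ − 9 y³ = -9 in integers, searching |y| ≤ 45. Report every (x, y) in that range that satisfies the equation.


The equation is x³ - 9y³ = -9. For fixed y, x³ = 9·y³ − 9, so a solution requires the RHS to be a perfect cube.
Strategy: iterate y from -45 to 45, compute RHS = 9·y³ − 9, and check whether it is a (positive or negative) perfect cube.
Check small values of y:
  y = 0: RHS = -9 is not a perfect cube.
  y = 1: RHS = 0 = (0)³ ⇒ x = 0 works.
  y = -1: RHS = -18 is not a perfect cube.
  y = 2: RHS = 63 is not a perfect cube.
  y = -2: RHS = -81 is not a perfect cube.
  y = 3: RHS = 234 is not a perfect cube.
  y = -3: RHS = -252 is not a perfect cube.
Continuing the search up to |y| = 45 finds no further solutions beyond those listed.
Collected solutions: (0, 1).

Solutions (with |y| ≤ 45): (0, 1).


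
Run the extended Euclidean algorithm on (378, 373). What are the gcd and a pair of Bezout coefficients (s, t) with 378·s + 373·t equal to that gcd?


Euclidean algorithm on (378, 373) — divide until remainder is 0:
  378 = 1 · 373 + 5
  373 = 74 · 5 + 3
  5 = 1 · 3 + 2
  3 = 1 · 2 + 1
  2 = 2 · 1 + 0
gcd(378, 373) = 1.
Track Bezout coefficients alongside the remainders: start with r₀ = 378 = a·1 + b·0 (s = 1, t = 0) and r₁ = 373 = a·0 + b·1 (s = 0, t = 1); each new remainder r_{k+1} = r_{k-1} − q_k·r_k inherits s_{k+1} = s_{k-1} − q_k·s_k, t_{k+1} = t_{k-1} − q_k·t_k, so r_k = a·s_k + b·t_k at every step:
  q = 1: r = 5, s = 1 − 1·0 = 1, t = 0 − 1·1 = -1  (check: 378·1 + 373·(-1) = 5)
  q = 74: r = 3, s = 0 − 74·1 = -74, t = 1 − 74·(-1) = 75  (check: 378·(-74) + 373·75 = 3)
  q = 1: r = 2, s = 1 − 1·(-74) = 75, t = -1 − 1·75 = -76  (check: 378·75 + 373·(-76) = 2)
  q = 1: r = 1, s = -74 − 1·75 = -149, t = 75 − 1·(-76) = 151  (check: 378·(-149) + 373·151 = 1)
The row with r = 1 (the gcd) gives the Bezout coefficients s = -149, t = 151.
Result: 378 · (-149) + 373 · (151) = 1.

gcd(378, 373) = 1; s = -149, t = 151 (check: 378·(-149) + 373·151 = 1).


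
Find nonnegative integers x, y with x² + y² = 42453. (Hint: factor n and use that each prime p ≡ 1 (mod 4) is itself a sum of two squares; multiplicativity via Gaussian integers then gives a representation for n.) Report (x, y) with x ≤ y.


Step 1: Factor n = 42453 = 3^2 · 53 · 89.
Step 2: Check the mod-4 condition on each prime factor: 3 ≡ 3 (mod 4), exponent 2 (must be even); 53 ≡ 1 (mod 4), exponent 1; 89 ≡ 1 (mod 4), exponent 1.
All primes ≡ 3 (mod 4) appear to even exponent (or don't appear), so by the two-squares theorem n IS expressible as a sum of two squares.
Step 3: Build a representation. Group n = k² · m with k = 3 and m = 53 · 89 = 4717 (a product of primes ≡ 1 (mod 4)); a representation of m scales to one of n via (k·x)² + (k·y)² = k²(x² + y²). Each prime p ≡ 1 (mod 4) is itself a sum of two squares; find a² by testing p − a² for a perfect square:
  53: 53 − 1² = 52, 53 − 2² = 49 = 7² ⇒ 53 = 2² + 7².
  89: 89 − 1² = 88, 89 − 2² = 85, 89 − 3² = 80, 89 − 4² = 73, 89 − 5² = 64 = 8² ⇒ 89 = 5² + 8².
  Combine using the Brahmagupta–Fibonacci identity (a² + b²)(c² + d²) = (ac − bd)² + (ad + bc)² = (ac + bd)² + (ad − bc)²:
  53 · 89 = 4717: from (2² + 7²)(5² + 8²), take (2·5 − 7·8, 2·8 + 7·5) = (10 − 56, 16 + 35) = (-46, 51); dropping signs (only squares matter) gives (46, 51); check 46² + 51² = 2116 + 2601 = 4717 ✓.
  Scale by k = 3: (3·46, 3·51) = (138, 153).
Step 4: Order so x ≤ y and verify: 138² + 153² = 19044 + 23409 = 42453 = n. ✓

n = 42453 = 138² + 153² (one valid representation with x ≤ y).


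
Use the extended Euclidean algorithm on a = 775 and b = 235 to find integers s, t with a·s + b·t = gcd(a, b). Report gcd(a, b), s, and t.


Euclidean algorithm on (775, 235) — divide until remainder is 0:
  775 = 3 · 235 + 70
  235 = 3 · 70 + 25
  70 = 2 · 25 + 20
  25 = 1 · 20 + 5
  20 = 4 · 5 + 0
gcd(775, 235) = 5.
Track Bezout coefficients alongside the remainders: start with r₀ = 775 = a·1 + b·0 (s = 1, t = 0) and r₁ = 235 = a·0 + b·1 (s = 0, t = 1); each new remainder r_{k+1} = r_{k-1} − q_k·r_k inherits s_{k+1} = s_{k-1} − q_k·s_k, t_{k+1} = t_{k-1} − q_k·t_k, so r_k = a·s_k + b·t_k at every step:
  q = 3: r = 70, s = 1 − 3·0 = 1, t = 0 − 3·1 = -3  (check: 775·1 + 235·(-3) = 70)
  q = 3: r = 25, s = 0 − 3·1 = -3, t = 1 − 3·(-3) = 10  (check: 775·(-3) + 235·10 = 25)
  q = 2: r = 20, s = 1 − 2·(-3) = 7, t = -3 − 2·10 = -23  (check: 775·7 + 235·(-23) = 20)
  q = 1: r = 5, s = -3 − 1·7 = -10, t = 10 − 1·(-23) = 33  (check: 775·(-10) + 235·33 = 5)
The row with r = 5 (the gcd) gives the Bezout coefficients s = -10, t = 33.
Result: 775 · (-10) + 235 · (33) = 5.

gcd(775, 235) = 5; s = -10, t = 33 (check: 775·(-10) + 235·33 = 5).


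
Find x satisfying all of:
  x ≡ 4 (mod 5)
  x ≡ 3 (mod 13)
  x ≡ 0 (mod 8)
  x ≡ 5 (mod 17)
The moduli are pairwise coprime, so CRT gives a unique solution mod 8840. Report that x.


Product of moduli M = 5 · 13 · 8 · 17 = 8840.
Merge one congruence at a time:
  Start: x ≡ 4 (mod 5).
  Combine with x ≡ 3 (mod 13); new modulus lcm = 65.
    Write x = 4 + 5·t and substitute into x ≡ 3 (mod 13): 5·t ≡ 3 − 4 = -1 (mod 13).
    Reduce coefficients mod 13: 5·t ≡ 12 (mod 13).
    The inverse of 5 mod 13 is 8 (since 5·8 = 40 = 3·13 + 1), so t ≡ 8·12 = 96 ≡ 5 (mod 13).
    Then x = 4 + 5·5 = 29, valid modulo lcm(5, 13) = 65: x ≡ 29 (mod 65).
  Combine with x ≡ 0 (mod 8); new modulus lcm = 520.
    Write x = 29 + 65·t and substitute into x ≡ 0 (mod 8): 65·t ≡ 0 − 29 = -29 (mod 8).
    Reduce coefficients mod 8: 1·t ≡ 3 (mod 8).
    So t ≡ 3 (mod 8).
    Then x = 29 + 65·3 = 224, valid modulo lcm(65, 8) = 520: x ≡ 224 (mod 520).
  Combine with x ≡ 5 (mod 17); new modulus lcm = 8840.
    Write x = 224 + 520·t and substitute into x ≡ 5 (mod 17): 520·t ≡ 5 − 224 = -219 (mod 17).
    Reduce coefficients mod 17: 10·t ≡ 2 (mod 17).
    The inverse of 10 mod 17 is 12 (since 10·12 = 120 = 7·17 + 1), so t ≡ 12·2 = 24 ≡ 7 (mod 17).
    Then x = 224 + 520·7 = 3864, valid modulo lcm(520, 17) = 8840: x ≡ 3864 (mod 8840).
Verify against each original: 3864 mod 5 = 4, 3864 mod 13 = 3, 3864 mod 8 = 0, 3864 mod 17 = 5.

x ≡ 3864 (mod 8840).
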